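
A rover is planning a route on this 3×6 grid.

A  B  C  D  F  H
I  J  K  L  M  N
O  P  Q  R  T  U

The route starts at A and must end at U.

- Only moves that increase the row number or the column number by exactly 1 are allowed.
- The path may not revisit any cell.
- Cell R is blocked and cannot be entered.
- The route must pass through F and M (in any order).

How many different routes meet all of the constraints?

2

A right/down-only route from A to U makes exactly 2 down-moves and 5 right-moves in some order.
With no other constraints that would be C(7,2) = 21 routes.
A monotone route can only reach the required cells in the order F, M, so split there and multiply the segment counts (each segment already excludes blocked cells): A→F: 1; F→M: 1; M→U: 2; product = 2.
That gives 2 routes.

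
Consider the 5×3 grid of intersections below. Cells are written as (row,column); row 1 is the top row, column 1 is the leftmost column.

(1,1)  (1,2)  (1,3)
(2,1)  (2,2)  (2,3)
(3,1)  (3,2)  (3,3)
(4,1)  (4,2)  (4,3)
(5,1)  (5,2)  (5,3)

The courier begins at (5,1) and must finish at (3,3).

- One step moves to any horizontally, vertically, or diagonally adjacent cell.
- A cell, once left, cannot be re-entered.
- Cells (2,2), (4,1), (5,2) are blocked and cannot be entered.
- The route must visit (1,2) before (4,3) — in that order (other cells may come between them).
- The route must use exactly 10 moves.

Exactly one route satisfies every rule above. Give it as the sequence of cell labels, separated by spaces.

The waypoints must appear in the order (1,2), (4,3), with no cell reused.
Route from (5,1): up-right 1 to (4,2), up-left 1 to (3,1), up 2 to (1,1), right 2 to (1,3), down 1 to (2,3), down-left 1 to (3,2), down-right 1 to (4,3), up 1 to (3,3) — 10 moves in all.
Check: order respected ((1,2) at step 5, (4,3) at step 9); 10 moves as required.

(5,1) (4,2) (3,1) (2,1) (1,1) (1,2) (1,3) (2,3) (3,2) (4,3) (3,3)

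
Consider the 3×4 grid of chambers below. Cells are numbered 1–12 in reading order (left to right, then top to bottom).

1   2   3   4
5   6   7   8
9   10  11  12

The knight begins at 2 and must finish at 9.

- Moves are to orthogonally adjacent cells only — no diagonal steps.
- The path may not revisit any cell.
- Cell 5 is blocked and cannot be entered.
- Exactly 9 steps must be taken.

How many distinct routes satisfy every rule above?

Need simple routes of exactly 9 moves from 2 to 9 (Manhattan distance 3, so 3 moves are spent on a detour and 3 undoing it).
Enumerating: 2 6 7 3 4 8 12 11 10 9 | 2 3 4 8 12 11 7 6 10 9.
That gives 2 routes.

2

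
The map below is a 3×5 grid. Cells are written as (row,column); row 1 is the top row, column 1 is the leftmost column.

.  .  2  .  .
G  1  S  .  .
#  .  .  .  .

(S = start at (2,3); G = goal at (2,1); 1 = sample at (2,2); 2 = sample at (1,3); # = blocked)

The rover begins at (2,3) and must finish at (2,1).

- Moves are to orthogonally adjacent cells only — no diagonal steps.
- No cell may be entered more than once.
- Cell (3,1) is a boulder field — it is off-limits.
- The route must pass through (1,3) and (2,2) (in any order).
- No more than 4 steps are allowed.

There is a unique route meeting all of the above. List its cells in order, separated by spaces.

(2,3) (1,3) (1,2) (2,2) (2,1)

Any route must reach (1,3) and (2,2) and still end at (2,1) within 4 moves, so the order of the required stops is forced.
Route from (2,3): up 1 to (1,3), left 1 to (1,2), down 1 to (2,2), left 1 to (2,1) — 4 moves in all.
Check: all required cells visited; 4 ≤ 4 moves.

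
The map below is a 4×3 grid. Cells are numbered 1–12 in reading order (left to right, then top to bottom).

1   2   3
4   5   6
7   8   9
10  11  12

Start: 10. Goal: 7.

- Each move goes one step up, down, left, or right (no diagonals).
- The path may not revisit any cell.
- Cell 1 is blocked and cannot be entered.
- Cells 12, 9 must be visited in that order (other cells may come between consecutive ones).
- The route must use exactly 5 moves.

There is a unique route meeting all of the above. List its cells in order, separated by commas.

10, 11, 12, 9, 8, 7

The waypoints must appear in the order 12, 9, with no cell reused.
Route from 10: 2× right (reaching 12), up to 9, 2× left (reaching 7) — 5 moves in all.
Check: order respected (12 at step 2, 9 at step 3); 5 moves as required.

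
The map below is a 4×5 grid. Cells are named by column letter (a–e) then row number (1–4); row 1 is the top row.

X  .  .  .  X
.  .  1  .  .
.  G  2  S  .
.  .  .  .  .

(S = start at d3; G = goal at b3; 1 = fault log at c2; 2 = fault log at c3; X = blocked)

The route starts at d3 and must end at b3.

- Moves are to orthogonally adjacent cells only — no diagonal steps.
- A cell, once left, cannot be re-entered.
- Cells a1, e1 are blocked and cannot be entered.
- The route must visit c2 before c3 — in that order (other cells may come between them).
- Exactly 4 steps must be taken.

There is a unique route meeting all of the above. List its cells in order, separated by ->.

d3 -> d2 -> c2 -> c3 -> b3

The waypoints must appear in the order c2, c3, with no cell reused.
Route from d3: up to d2, left to c2, down to c3, left to b3 — 4 moves in all.
Check: order respected (1 at step 2, 2 at step 3); 4 moves as required.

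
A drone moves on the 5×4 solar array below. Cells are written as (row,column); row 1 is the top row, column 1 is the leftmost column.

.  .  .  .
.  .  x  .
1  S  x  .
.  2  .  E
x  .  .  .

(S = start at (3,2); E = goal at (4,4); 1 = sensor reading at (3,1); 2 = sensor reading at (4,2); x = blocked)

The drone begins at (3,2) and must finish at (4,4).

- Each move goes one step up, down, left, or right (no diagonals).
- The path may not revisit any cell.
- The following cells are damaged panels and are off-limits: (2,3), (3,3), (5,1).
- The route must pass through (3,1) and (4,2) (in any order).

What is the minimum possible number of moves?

5

Any route passes through (3,1) and (4,2) in some order between (3,2) and (4,4). Summing Manhattan distances along each leg and taking the cheapest ordering ((3,2) → (3,1) → (4,2) → (4,4)) gives a lower bound of 1 + 2 + 2 = 5 moves.
A route of 5 moves achieves this: (3,2) → (3,1) → (4,1) → (4,2) → (4,3) → (4,4).
Since 5 matches the lower bound, it is optimal.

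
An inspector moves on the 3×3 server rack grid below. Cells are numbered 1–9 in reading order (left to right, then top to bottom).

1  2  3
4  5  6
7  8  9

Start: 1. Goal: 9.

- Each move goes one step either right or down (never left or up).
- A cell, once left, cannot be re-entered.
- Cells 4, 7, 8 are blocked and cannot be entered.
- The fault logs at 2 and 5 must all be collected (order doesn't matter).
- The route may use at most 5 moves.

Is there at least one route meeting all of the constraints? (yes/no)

One route that works: 1 → 2 → 5 → 6 → 9.

yes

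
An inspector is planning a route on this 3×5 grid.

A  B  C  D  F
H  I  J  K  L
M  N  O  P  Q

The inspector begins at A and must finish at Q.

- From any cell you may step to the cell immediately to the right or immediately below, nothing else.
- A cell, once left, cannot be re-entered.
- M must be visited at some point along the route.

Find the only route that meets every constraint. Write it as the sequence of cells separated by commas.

A, H, M, N, O, P, Q

Moves only go right or down, so the column and row indices never decrease.
Route from A: down 2 to M, right 4 to Q — 6 moves in all.
Check: all required cells visited.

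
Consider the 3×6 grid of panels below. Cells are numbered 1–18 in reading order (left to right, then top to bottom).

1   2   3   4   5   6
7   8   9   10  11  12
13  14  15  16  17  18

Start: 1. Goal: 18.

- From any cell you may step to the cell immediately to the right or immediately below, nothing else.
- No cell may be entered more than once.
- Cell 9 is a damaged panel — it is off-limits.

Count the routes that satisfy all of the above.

9

A right/down-only route from 1 to 18 makes exactly 2 down-moves and 5 right-moves in some order.
With no other constraints that would be C(7,2) = 21 routes.
Subtract routes through each blocked cell (inclusion–exclusion for overlaps): − through 9: 12 → 9.
That gives 9 routes.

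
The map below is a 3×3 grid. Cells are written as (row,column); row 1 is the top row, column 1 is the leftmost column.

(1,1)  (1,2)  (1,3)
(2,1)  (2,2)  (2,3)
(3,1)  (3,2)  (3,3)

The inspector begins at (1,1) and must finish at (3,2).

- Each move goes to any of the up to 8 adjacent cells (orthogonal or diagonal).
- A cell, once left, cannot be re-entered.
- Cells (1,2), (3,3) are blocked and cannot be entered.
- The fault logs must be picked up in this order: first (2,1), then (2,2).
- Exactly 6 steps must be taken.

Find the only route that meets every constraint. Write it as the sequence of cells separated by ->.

The waypoints must appear in the order (2,1), (2,2), with no cell reused.
Route from (1,1): 2× down (reaching (3,1)), 2× up-right (reaching (1,3)), down to (2,3), down-left to (3,2) — 6 moves in all.
Check: order respected ((2,1) at step 1, (2,2) at step 3); 6 moves as required.

(1,1) -> (2,1) -> (3,1) -> (2,2) -> (1,3) -> (2,3) -> (3,2)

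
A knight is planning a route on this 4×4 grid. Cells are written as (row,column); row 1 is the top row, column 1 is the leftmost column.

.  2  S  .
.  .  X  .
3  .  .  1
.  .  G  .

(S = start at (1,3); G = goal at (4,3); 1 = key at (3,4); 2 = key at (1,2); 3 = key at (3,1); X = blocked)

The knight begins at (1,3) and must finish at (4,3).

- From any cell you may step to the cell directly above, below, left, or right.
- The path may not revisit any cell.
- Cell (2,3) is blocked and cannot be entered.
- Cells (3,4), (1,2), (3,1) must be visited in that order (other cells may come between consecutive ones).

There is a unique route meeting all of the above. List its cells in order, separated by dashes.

The waypoints must appear in the order (3,4), (1,2), (3,1), with no cell reused.
Route from (1,3): right to (1,4), 2× down (reaching (3,4)), 2× left (reaching (3,2)), 2× up (reaching (1,2)), left to (1,1), 3× down (reaching (4,1)), 2× right (reaching (4,3)) — 13 moves in all.
Check: order respected (1 at step 3, 2 at step 7, 3 at step 10).

(1,3) - (1,4) - (2,4) - (3,4) - (3,3) - (3,2) - (2,2) - (1,2) - (1,1) - (2,1) - (3,1) - (4,1) - (4,2) - (4,3)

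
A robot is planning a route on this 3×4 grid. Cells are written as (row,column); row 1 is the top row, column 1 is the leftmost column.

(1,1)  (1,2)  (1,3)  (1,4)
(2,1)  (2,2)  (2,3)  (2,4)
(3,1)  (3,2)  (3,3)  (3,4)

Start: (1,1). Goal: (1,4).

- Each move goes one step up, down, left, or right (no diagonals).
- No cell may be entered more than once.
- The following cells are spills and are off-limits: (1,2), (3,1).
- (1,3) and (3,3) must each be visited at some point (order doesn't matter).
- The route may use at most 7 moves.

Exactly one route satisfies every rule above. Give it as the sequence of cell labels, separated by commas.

The budget equals the shortest possible length, so every move has to be on a shortest route through the required cells.
Route from (1,1): down 1 to (2,1), right 1 to (2,2), down 1 to (3,2), right 1 to (3,3), up 2 to (1,3), right 1 to (1,4) — 7 moves in all.
Check: all required cells visited; 7 ≤ 7 moves.

(1,1), (2,1), (2,2), (3,2), (3,3), (2,3), (1,3), (1,4)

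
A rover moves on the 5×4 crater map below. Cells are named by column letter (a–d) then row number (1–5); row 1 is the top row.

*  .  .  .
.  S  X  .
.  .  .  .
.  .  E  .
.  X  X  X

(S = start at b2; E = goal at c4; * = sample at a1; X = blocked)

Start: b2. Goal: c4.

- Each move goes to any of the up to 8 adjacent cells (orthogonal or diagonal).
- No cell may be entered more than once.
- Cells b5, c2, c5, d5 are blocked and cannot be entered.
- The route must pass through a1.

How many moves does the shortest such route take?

4

Any route passes through a1 somewhere between b2 and c4. Summing Chebyshev distances along the two legs (b2 → a1 → c4) gives a lower bound of 1 + 3 = 4 moves.
A route of 4 moves achieves this: b2 → a1 → a2 → b3 → c4.
Since 4 matches the lower bound, it is optimal.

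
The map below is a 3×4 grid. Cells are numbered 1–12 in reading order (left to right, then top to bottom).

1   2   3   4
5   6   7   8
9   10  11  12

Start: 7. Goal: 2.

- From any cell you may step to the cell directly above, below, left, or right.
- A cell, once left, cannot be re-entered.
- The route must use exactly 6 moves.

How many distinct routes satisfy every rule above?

6

Need simple routes of exactly 6 moves from 7 to 2 (Manhattan distance 2, so 2 moves are spent on a detour and 2 undoing it).
Enumerating: 7 11 10 6 5 1 2 | 7 11 10 9 5 1 2 | 7 11 10 9 5 6 2 | 7 11 12 8 4 3 2 | 7 6 10 9 5 1 2 | 7 8 12 11 10 6 2.
That gives 6 routes.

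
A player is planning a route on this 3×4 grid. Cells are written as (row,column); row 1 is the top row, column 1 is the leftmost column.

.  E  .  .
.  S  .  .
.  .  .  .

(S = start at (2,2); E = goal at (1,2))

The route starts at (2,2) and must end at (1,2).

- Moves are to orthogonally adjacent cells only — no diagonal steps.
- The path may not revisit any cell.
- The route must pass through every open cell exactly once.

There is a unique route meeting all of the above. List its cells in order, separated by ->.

(2,2) -> (2,3) -> (1,3) -> (1,4) -> (2,4) -> (3,4) -> (3,3) -> (3,2) -> (3,1) -> (2,1) -> (1,1) -> (1,2)

Need to visit all 12 open cells exactly once, starting at (2,2) and ending at (1,2).
Cell (1,1) has only two open neighbours ((2,1) and (1,2)), so the path must pass straight through it: one of those is the cell it's entered from and the other is where it exits.
Route from (2,2): right to (2,3), up to (1,3), right to (1,4), 2× down (reaching (3,4)), 3× left (reaching (3,1)), 2× up (reaching (1,1)), right to (1,2) — 11 moves in all.
Check: all 12 open cells covered.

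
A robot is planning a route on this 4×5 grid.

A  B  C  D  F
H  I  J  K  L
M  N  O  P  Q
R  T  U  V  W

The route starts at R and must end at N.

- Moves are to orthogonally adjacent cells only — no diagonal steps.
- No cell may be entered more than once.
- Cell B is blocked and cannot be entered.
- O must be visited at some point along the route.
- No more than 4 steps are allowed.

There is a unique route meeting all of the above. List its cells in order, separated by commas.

R, T, U, O, N

Any route must reach O and still end at N within 4 moves, so the order of the required stops is forced.
Route from R: 2× right (reaching U), up to O, left to N — 4 moves in all.
Check: all required cells visited; 4 ≤ 4 moves.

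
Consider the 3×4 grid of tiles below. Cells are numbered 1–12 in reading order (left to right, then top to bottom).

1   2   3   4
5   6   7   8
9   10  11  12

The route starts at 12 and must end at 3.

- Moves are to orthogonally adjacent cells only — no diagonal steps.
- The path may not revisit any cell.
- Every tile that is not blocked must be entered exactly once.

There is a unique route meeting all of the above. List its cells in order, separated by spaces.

Need to visit all 12 open cells exactly once, starting at 12 and ending at 3.
Route from 12: left 3 to 9, up 2 to 1, right 1 to 2, down 1 to 6, right 2 to 8, up 1 to 4, left 1 to 3 — 11 moves in all.
Check: all 12 open cells covered.

12 11 10 9 5 1 2 6 7 8 4 3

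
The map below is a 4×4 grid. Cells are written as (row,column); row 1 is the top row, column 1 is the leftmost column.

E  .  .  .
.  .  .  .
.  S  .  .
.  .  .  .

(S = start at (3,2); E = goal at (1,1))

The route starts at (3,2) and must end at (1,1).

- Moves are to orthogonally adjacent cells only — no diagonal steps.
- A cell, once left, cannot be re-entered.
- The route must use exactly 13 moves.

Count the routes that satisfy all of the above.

32

Need simple routes of exactly 13 moves from (3,2) to (1,1) (Manhattan distance 3, so 5 moves are spent on a detour and 5 undoing it).
Branch systematically from the start, pruning whenever the remaining move budget drops below the Manhattan distance to (1,1) or differs from it in parity. Grouping the completions by first move — via (2,2): 14; via (4,2): 2; via (3,1): 12; via (3,3): 4 — and summing: 14 + 2 + 12 + 4 = 32.
That gives 32 routes.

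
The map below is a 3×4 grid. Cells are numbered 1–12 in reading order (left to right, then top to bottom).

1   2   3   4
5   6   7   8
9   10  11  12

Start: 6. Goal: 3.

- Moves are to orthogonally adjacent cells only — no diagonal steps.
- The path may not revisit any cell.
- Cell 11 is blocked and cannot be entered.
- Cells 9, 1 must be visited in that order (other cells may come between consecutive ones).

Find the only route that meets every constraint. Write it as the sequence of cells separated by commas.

The waypoints must appear in the order 9, 1, with no cell reused.
Route from 6: down to 10, left to 9, 2× up (reaching 1), 2× right (reaching 3) — 6 moves in all.
Check: order respected (9 at step 2, 1 at step 4).

6, 10, 9, 5, 1, 2, 3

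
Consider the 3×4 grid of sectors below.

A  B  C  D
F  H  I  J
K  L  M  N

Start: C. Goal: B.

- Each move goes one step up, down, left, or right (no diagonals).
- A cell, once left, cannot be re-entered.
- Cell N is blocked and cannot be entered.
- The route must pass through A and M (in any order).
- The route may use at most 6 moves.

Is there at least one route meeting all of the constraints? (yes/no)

Even ignoring the no-revisit rule, getting from C to B, taking the cheapest ordering C → M → A → B needs at least 2 + 4 + 1 = 7 moves (Manhattan distance per leg), which exceeds the 6-move limit.

no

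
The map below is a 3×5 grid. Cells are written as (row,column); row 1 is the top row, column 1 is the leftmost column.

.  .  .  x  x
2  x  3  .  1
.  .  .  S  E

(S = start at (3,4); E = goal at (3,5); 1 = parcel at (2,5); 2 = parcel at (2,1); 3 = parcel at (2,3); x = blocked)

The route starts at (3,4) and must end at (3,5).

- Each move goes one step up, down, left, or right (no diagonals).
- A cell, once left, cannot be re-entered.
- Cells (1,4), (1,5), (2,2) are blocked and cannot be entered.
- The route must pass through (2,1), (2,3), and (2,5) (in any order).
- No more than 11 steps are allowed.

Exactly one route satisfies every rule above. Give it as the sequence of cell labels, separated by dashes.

(3,4) - (3,3) - (3,2) - (3,1) - (2,1) - (1,1) - (1,2) - (1,3) - (2,3) - (2,4) - (2,5) - (3,5)

The budget equals the shortest possible length, so every move has to be on a shortest route through the required cells.
Route from (3,4): 3× left (reaching (3,1)), 2× up (reaching (1,1)), 2× right (reaching (1,3)), down to (2,3), 2× right (reaching (2,5)), down to (3,5) — 11 moves in all.
Check: all required cells visited; 11 ≤ 11 moves.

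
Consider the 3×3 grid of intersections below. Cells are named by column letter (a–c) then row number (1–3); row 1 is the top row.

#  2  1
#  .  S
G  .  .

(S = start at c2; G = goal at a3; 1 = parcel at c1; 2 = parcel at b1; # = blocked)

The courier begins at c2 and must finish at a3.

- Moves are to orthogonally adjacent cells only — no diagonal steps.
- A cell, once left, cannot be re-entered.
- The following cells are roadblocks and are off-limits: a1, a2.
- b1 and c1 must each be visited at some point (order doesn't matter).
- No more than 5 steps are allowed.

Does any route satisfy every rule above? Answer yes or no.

One route that works: c2 → c1 → b1 → b2 → b3 → a3.

yes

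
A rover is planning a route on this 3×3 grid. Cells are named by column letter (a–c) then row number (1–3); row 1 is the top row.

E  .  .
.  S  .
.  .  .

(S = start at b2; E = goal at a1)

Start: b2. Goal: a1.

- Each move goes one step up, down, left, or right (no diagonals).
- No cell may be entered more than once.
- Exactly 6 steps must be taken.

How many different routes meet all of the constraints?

Need simple routes of exactly 6 moves from b2 to a1 (Manhattan distance 2, so 2 moves are spent on a detour and 2 undoing it).
Enumerating: b2 b3 c3 c2 c1 b1 a1 | b2 c2 c3 b3 a3 a2 a1.
That gives 2 routes.

2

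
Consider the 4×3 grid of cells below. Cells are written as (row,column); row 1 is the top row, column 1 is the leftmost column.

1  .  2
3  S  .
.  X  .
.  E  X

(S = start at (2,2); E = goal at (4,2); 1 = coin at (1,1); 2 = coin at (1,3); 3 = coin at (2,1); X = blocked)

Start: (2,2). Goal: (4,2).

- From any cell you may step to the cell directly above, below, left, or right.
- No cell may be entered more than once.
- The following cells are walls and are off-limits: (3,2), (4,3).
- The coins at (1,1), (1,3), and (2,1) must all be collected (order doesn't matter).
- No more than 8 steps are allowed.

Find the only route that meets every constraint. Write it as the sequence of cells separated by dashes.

The 8-move cap with required stops at (1,1), (1,3), (2,1) leaves no slack for detours.
Route from (2,2): right 1 to (2,3), up 1 to (1,3), left 2 to (1,1), down 3 to (4,1), right 1 to (4,2) — 8 moves in all.
Check: all required cells visited; 8 ≤ 8 moves.

(2,2) - (2,3) - (1,3) - (1,2) - (1,1) - (2,1) - (3,1) - (4,1) - (4,2)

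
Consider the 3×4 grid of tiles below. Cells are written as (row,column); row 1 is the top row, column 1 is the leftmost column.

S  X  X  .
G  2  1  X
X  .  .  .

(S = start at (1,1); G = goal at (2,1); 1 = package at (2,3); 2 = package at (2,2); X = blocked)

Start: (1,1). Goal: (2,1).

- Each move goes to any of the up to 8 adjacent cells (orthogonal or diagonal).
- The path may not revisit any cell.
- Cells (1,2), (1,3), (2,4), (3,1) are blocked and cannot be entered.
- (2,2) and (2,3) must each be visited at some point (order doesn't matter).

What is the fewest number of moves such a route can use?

4

Any route passes through (2,2) and (2,3) in some order between (1,1) and (2,1). Summing Chebyshev distances along each leg and taking the cheapest ordering ((1,1) → (2,3) → (2,2) → (2,1)) gives a lower bound of 2 + 1 + 1 = 4 moves.
A route of 4 moves achieves this: (1,1) → (2,2) → (2,3) → (3,2) → (2,1).
Since 4 matches the lower bound, it is optimal.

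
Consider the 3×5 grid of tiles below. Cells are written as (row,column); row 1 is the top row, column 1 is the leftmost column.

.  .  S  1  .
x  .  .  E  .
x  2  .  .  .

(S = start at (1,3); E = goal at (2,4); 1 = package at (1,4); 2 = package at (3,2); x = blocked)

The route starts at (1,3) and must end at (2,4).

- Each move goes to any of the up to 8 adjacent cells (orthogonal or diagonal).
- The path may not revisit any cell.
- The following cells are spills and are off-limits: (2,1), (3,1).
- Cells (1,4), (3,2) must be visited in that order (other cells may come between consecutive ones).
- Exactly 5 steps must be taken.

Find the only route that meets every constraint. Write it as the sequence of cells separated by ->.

(1,3) -> (1,4) -> (2,3) -> (3,2) -> (3,3) -> (2,4)

The waypoints must appear in the order (1,4), (3,2), with no cell reused.
Route from (1,3): right to (1,4), 2× down-left (reaching (3,2)), right to (3,3), up-right to (2,4) — 5 moves in all.
Check: order respected (1 at step 1, 2 at step 3); 5 moves as required.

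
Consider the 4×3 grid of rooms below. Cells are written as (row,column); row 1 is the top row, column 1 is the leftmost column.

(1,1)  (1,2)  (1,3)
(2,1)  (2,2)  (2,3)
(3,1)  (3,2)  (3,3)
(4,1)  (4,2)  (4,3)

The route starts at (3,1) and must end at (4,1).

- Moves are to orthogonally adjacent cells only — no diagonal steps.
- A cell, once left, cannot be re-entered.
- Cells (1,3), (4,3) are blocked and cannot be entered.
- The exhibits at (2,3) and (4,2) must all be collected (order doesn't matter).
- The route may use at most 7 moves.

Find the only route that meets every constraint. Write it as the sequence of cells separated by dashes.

Any route must reach (2,3) and (4,2) and still end at (4,1) within 7 moves, so the order of the required stops is forced.
Route from (3,1): up 1 to (2,1), right 2 to (2,3), down 1 to (3,3), left 1 to (3,2), down 1 to (4,2), left 1 to (4,1) — 7 moves in all.
Check: all required cells visited; 7 ≤ 7 moves.

(3,1) - (2,1) - (2,2) - (2,3) - (3,3) - (3,2) - (4,2) - (4,1)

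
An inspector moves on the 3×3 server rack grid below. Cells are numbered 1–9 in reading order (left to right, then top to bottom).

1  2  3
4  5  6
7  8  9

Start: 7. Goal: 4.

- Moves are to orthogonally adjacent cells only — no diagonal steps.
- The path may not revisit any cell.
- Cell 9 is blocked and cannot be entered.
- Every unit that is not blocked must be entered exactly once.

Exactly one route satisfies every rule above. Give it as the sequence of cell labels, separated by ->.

Need to visit all 8 open cells exactly once, starting at 7 and ending at 4.
Cell 1 has only two open neighbours (4 and 2), so the path must pass straight through it: one of those is the cell it's entered from and the other is where it exits.
Route from 7: right 1 to 8, up 1 to 5, right 1 to 6, up 1 to 3, left 2 to 1, down 1 to 4 — 7 moves in all.
Check: all 8 open cells covered.

7 -> 8 -> 5 -> 6 -> 3 -> 2 -> 1 -> 4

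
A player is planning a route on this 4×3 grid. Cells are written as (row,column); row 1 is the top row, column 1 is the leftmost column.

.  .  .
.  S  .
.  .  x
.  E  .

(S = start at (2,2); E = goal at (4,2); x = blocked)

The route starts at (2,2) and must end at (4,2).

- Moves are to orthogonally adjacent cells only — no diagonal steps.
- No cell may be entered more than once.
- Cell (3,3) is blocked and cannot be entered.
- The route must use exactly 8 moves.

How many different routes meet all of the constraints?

Need simple routes of exactly 8 moves from (2,2) to (4,2) (Manhattan distance 2, so 3 moves are spent on a detour and 3 undoing it).
Enumerating: (2,2) (2,3) (1,3) (1,2) (1,1) (2,1) (3,1) (4,1) (4,2) | (2,2) (2,3) (1,3) (1,2) (1,1) (2,1) (3,1) (3,2) (4,2).
That gives 2 routes.

2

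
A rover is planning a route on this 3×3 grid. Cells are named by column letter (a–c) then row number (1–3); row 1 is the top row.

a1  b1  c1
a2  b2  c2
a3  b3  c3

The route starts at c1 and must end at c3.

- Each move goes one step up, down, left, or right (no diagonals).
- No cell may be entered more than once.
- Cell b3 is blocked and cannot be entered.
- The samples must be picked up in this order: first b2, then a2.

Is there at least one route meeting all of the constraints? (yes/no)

no

Ignoring the required order, 1 revisit-free route from c1 to c3 passes through all of b2 and a2; the waypoint orders that occur are a2 → b2 (1) — never b2 → a2.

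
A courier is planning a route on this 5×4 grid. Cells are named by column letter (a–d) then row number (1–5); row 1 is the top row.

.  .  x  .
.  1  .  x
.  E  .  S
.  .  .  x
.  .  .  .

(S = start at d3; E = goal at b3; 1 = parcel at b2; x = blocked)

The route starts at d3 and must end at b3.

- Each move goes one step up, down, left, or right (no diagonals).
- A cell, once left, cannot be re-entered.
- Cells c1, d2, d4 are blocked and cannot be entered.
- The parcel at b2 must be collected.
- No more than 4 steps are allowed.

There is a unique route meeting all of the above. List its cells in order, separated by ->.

The budget equals the shortest possible length, so every move has to be on a shortest route through the required cells.
Route from d3: left to c3, up to c2, left to b2, down to b3 — 4 moves in all.
Check: all required cells visited; 4 ≤ 4 moves.

d3 -> c3 -> c2 -> b2 -> b3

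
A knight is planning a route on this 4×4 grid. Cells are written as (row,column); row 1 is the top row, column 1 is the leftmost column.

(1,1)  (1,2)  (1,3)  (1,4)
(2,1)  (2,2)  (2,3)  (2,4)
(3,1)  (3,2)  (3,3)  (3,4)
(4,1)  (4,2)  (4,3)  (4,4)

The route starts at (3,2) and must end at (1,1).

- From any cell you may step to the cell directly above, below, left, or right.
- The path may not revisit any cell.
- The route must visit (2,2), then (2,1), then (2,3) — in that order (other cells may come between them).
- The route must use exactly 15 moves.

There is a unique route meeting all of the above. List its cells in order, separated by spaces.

The waypoints must appear in the order (2,2), (2,1), (2,3), with no cell reused.
Route from (3,2): up to (2,2), left to (2,1), 2× down (reaching (4,1)), 3× right (reaching (4,4)), up to (3,4), left to (3,3), up to (2,3), right to (2,4), up to (1,4), 3× left (reaching (1,1)) — 15 moves in all.
Check: order respected ((2,2) at step 1, (2,1) at step 2, (2,3) at step 10); 15 moves as required.

(3,2) (2,2) (2,1) (3,1) (4,1) (4,2) (4,3) (4,4) (3,4) (3,3) (2,3) (2,4) (1,4) (1,3) (1,2) (1,1)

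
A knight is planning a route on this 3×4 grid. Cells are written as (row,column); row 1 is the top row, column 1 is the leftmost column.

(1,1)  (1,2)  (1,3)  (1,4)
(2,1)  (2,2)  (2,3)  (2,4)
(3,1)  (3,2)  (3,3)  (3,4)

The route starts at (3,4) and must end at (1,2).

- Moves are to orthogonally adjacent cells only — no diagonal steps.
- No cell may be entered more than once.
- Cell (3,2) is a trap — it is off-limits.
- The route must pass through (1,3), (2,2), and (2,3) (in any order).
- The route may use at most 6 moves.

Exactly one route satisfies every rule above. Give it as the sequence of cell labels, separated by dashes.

The budget equals the shortest possible length, so every move has to be on a shortest route through the required cells.
Route from (3,4): 2× up (reaching (1,4)), left to (1,3), down to (2,3), left to (2,2), up to (1,2) — 6 moves in all.
Check: all required cells visited; 6 ≤ 6 moves.

(3,4) - (2,4) - (1,4) - (1,3) - (2,3) - (2,2) - (1,2)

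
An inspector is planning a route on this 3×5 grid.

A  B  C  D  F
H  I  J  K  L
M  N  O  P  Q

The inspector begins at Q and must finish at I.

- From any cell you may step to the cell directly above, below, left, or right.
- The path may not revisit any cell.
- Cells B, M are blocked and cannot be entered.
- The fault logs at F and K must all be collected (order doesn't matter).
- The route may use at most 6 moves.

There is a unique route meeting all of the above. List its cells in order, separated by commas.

Q, L, F, D, K, J, I

The budget equals the shortest possible length, so every move has to be on a shortest route through the required cells.
Route from Q: 2× up (reaching F), left to D, down to K, 2× left (reaching I) — 6 moves in all.
Check: all required cells visited; 6 ≤ 6 moves.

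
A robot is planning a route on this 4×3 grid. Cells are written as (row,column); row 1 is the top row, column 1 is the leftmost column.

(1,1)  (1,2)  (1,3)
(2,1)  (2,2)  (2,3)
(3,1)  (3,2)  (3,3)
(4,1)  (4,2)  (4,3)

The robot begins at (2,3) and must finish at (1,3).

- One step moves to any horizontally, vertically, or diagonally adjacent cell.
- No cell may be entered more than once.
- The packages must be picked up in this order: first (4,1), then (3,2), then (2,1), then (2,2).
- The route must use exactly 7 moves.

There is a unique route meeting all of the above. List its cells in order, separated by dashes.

The waypoints must appear in the order (4,1), (3,2), (2,1), (2,2), with no cell reused.
Route from (2,3): down to (3,3), down-left to (4,2), left to (4,1), up-right to (3,2), up-left to (2,1), right to (2,2), up-right to (1,3) — 7 moves in all.
Check: order respected ((4,1) at step 3, (3,2) at step 4, (2,1) at step 5, (2,2) at step 6); 7 moves as required.

(2,3) - (3,3) - (4,2) - (4,1) - (3,2) - (2,1) - (2,2) - (1,3)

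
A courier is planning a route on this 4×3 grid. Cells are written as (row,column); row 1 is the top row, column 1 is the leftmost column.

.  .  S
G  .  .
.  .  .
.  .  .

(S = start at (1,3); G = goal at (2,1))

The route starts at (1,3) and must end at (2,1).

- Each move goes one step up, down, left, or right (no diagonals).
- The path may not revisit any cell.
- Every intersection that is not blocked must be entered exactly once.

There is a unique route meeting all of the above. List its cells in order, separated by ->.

Need to visit all 12 open cells exactly once, starting at (1,3) and ending at (2,1).
Cell (4,1) has only two open neighbours ((3,1) and (4,2)), so the path must pass straight through it: one of those is the cell it's entered from and the other is where it exits.
Route from (1,3): 3× down (reaching (4,3)), 2× left (reaching (4,1)), up to (3,1), right to (3,2), 2× up (reaching (1,2)), left to (1,1), down to (2,1) — 11 moves in all.
Check: all 12 open cells covered.

(1,3) -> (2,3) -> (3,3) -> (4,3) -> (4,2) -> (4,1) -> (3,1) -> (3,2) -> (2,2) -> (1,2) -> (1,1) -> (2,1)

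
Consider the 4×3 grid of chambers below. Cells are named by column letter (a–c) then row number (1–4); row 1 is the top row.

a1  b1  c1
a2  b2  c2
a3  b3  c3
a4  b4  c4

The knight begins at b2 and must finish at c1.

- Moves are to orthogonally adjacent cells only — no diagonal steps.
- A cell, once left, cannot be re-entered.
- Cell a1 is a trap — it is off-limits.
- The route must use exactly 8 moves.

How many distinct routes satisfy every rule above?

Need simple routes of exactly 8 moves from b2 to c1 (Manhattan distance 2, so 3 moves are spent on a detour and 3 undoing it).
Enumerating: b2 b3 a3 a4 b4 c4 c3 c2 c1 | b2 a2 a3 a4 b4 b3 c3 c2 c1 | b2 a2 a3 a4 b4 c4 c3 c2 c1 | b2 a2 a3 b3 b4 c4 c3 c2 c1.
That gives 4 routes.

4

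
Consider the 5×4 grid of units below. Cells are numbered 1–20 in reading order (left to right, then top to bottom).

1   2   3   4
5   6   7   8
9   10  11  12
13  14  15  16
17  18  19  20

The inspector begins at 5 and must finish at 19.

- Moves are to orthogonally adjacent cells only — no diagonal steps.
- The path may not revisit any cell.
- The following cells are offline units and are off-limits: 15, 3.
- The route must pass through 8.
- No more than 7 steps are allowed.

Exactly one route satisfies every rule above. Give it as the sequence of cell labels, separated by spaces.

Any route must reach 8 and still end at 19 within 7 moves, so the order of the required stops is forced.
Route from 5: 3× right (reaching 8), 3× down (reaching 20), left to 19 — 7 moves in all.
Check: all required cells visited; 7 ≤ 7 moves.

5 6 7 8 12 16 20 19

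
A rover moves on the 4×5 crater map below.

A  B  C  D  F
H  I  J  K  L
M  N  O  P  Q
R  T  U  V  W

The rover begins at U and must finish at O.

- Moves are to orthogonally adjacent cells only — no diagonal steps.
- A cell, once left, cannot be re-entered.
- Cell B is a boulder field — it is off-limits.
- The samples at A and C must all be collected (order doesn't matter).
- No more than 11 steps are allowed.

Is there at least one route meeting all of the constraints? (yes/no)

A must be visited but has only one open neighbour (H), and it is neither the start nor the goal — the route would have to enter and leave through H, re-entering it.

no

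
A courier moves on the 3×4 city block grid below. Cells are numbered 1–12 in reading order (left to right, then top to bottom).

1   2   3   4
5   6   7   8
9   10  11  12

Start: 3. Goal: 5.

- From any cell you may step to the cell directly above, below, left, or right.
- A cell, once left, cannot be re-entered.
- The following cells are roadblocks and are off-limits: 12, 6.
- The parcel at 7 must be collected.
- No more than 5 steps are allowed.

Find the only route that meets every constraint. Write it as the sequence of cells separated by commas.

The budget equals the shortest possible length, so every move has to be on a shortest route through the required cells.
Route from 3: down 2 to 11, left 2 to 9, up 1 to 5 — 5 moves in all.
Check: all required cells visited; 5 ≤ 5 moves.

3, 7, 11, 10, 9, 5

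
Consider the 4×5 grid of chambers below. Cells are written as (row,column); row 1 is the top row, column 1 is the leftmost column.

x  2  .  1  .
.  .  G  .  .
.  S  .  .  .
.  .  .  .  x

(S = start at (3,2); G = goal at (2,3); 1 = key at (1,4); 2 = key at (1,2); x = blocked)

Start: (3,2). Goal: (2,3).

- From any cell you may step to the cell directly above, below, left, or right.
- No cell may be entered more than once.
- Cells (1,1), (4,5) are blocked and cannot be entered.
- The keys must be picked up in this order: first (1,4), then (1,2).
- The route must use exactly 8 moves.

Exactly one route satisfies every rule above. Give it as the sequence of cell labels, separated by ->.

(3,2) -> (3,3) -> (3,4) -> (2,4) -> (1,4) -> (1,3) -> (1,2) -> (2,2) -> (2,3)

The waypoints must appear in the order (1,4), (1,2), with no cell reused.
Route from (3,2): right 2 to (3,4), up 2 to (1,4), left 2 to (1,2), down 1 to (2,2), right 1 to (2,3) — 8 moves in all.
Check: order respected (1 at step 4, 2 at step 6); 8 moves as required.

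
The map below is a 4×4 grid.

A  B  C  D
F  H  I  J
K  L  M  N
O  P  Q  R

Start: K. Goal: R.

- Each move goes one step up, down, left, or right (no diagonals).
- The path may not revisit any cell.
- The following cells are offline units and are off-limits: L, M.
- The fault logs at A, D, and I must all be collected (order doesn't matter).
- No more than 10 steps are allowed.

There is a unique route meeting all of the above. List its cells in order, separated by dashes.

Any route must reach A, D, and I and still end at R within 10 moves, so the order of the required stops is forced.
Route from K: up 2 to A, right 1 to B, down 1 to H, right 1 to I, up 1 to C, right 1 to D, down 3 to R — 10 moves in all.
Check: all required cells visited; 10 ≤ 10 moves.

K - F - A - B - H - I - C - D - J - N - R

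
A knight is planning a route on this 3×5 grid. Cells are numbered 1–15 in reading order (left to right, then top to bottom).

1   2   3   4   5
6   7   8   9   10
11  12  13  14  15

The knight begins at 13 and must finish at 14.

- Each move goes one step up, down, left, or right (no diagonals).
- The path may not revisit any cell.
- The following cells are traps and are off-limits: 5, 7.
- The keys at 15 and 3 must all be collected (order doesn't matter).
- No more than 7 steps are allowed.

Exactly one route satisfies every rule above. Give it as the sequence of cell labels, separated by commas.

Any route must reach 15 and 3 and still end at 14 within 7 moves, so the order of the required stops is forced.
Route from 13: up 2 to 3, right 1 to 4, down 1 to 9, right 1 to 10, down 1 to 15, left 1 to 14 — 7 moves in all.
Check: all required cells visited; 7 ≤ 7 moves.

13, 8, 3, 4, 9, 10, 15, 14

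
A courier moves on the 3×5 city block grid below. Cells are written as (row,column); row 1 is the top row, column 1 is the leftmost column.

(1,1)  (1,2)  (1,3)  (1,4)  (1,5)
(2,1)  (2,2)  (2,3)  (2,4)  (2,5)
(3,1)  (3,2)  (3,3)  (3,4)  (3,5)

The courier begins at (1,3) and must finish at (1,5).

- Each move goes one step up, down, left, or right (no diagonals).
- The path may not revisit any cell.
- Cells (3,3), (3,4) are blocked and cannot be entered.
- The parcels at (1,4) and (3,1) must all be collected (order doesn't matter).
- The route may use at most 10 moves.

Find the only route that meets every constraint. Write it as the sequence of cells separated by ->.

(1,3) -> (1,2) -> (1,1) -> (2,1) -> (3,1) -> (3,2) -> (2,2) -> (2,3) -> (2,4) -> (1,4) -> (1,5)

The budget equals the shortest possible length, so every move has to be on a shortest route through the required cells.
Route from (1,3): left 2 to (1,1), down 2 to (3,1), right 1 to (3,2), up 1 to (2,2), right 2 to (2,4), up 1 to (1,4), right 1 to (1,5) — 10 moves in all.
Check: all required cells visited; 10 ≤ 10 moves.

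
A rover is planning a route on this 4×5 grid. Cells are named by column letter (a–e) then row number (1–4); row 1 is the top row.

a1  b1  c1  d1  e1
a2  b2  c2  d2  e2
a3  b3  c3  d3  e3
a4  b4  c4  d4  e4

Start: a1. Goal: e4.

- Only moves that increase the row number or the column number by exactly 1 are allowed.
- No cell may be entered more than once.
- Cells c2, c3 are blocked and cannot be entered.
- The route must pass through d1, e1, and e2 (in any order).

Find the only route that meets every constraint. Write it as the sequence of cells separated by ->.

Moves only go right or down, so the column and row indices never decrease.
Route from a1: 4× right (reaching e1), 3× down (reaching e4) — 7 moves in all.
Check: all required cells visited.

a1 -> b1 -> c1 -> d1 -> e1 -> e2 -> e3 -> e4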